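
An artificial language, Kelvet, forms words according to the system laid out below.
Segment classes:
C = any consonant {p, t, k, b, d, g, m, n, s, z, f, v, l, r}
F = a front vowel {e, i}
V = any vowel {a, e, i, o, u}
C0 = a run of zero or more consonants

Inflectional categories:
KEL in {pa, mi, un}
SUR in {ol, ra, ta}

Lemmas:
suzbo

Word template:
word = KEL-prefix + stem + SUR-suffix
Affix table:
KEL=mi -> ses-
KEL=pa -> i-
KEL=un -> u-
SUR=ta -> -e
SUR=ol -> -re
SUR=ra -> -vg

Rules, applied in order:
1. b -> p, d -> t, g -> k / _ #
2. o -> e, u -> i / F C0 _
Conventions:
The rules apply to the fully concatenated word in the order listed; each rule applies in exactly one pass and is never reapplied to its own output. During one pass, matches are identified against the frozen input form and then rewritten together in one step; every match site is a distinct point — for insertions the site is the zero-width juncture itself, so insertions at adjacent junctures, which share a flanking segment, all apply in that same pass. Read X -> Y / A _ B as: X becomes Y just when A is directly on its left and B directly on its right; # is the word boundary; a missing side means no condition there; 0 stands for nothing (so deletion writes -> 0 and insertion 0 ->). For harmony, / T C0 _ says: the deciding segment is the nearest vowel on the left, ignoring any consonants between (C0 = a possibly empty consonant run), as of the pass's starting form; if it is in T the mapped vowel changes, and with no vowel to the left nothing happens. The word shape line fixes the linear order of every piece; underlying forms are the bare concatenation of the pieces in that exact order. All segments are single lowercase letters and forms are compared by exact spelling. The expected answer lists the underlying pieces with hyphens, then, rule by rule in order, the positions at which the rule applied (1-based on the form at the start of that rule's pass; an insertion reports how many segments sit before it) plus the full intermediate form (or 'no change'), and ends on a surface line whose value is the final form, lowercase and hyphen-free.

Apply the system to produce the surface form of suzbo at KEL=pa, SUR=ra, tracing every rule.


underlying: i-suzbo-vg
1. b -> p, d -> t, g -> k / _ #: fires at position(s) 8: isuzbovk
2. o -> e, u -> i / F C0 _: fires at position(s) 3: isizbovk
surface: isizbovk


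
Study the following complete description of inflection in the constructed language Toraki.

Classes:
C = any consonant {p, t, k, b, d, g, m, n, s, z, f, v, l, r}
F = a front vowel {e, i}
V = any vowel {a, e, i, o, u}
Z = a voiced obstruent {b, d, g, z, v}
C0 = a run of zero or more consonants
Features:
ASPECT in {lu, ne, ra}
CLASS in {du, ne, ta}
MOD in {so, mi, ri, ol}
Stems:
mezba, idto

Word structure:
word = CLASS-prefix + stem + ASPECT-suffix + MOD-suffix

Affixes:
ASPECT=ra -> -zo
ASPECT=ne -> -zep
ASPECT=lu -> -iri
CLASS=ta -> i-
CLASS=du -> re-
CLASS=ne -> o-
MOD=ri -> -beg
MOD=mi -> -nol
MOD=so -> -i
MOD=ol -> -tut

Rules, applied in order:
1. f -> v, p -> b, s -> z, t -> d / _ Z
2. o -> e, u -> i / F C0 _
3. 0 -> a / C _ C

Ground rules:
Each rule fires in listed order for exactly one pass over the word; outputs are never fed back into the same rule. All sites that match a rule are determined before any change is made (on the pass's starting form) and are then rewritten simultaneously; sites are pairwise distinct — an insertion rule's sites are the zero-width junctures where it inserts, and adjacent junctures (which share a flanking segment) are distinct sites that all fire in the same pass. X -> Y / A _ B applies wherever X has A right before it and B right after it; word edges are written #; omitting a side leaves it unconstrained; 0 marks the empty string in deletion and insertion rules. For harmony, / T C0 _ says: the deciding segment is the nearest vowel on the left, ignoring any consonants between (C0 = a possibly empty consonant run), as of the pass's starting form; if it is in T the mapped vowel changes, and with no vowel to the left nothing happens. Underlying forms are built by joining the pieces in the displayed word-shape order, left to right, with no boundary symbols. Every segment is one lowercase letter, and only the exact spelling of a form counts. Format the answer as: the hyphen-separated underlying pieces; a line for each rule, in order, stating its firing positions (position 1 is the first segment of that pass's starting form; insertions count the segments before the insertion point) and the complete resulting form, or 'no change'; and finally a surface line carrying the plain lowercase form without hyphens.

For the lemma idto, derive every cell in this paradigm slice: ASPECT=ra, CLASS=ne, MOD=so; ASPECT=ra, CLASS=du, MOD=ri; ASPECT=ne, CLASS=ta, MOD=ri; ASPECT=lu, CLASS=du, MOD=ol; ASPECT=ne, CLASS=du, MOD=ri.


cell ASPECT=ra, CLASS=ne, MOD=so:
underlying: o-idto-zo-i
1. f -> v, p -> b, s -> z, t -> d / _ Z: no change
2. o -> e, u -> i / F C0 _: fires at position(s) 5: oidtezoi
3. 0 -> a / C _ C: inserts after position(s) 3: oidatezoi
surface: oidatezoi

cell ASPECT=ra, CLASS=du, MOD=ri:
underlying: re-idto-zo-beg
1. f -> v, p -> b, s -> z, t -> d / _ Z: no change
2. o -> e, u -> i / F C0 _: fires at position(s) 6: reidtezobeg
3. 0 -> a / C _ C: inserts after position(s) 4: reidatezobeg
surface: reidatezobeg

cell ASPECT=ne, CLASS=ta, MOD=ri:
underlying: i-idto-zep-beg
1. f -> v, p -> b, s -> z, t -> d / _ Z: fires at position(s) 8: iidtozebbeg
2. o -> e, u -> i / F C0 _: fires at position(s) 5: iidtezebbeg
3. 0 -> a / C _ C: inserts after position(s) 3, 8: iidatezebabeg
surface: iidatezebabeg

cell ASPECT=lu, CLASS=du, MOD=ol:
underlying: re-idto-iri-tut
1. f -> v, p -> b, s -> z, t -> d / _ Z: no change
2. o -> e, u -> i / F C0 _: fires at position(s) 6, 11: reidteiritit
3. 0 -> a / C _ C: inserts after position(s) 4: reidateiritit
surface: reidateiritit

cell ASPECT=ne, CLASS=du, MOD=ri:
underlying: re-idto-zep-beg
1. f -> v, p -> b, s -> z, t -> d / _ Z: fires at position(s) 9: reidtozebbeg
2. o -> e, u -> i / F C0 _: fires at position(s) 6: reidtezebbeg
3. 0 -> a / C _ C: inserts after position(s) 4, 9: reidatezebabeg
surface: reidatezebabeg


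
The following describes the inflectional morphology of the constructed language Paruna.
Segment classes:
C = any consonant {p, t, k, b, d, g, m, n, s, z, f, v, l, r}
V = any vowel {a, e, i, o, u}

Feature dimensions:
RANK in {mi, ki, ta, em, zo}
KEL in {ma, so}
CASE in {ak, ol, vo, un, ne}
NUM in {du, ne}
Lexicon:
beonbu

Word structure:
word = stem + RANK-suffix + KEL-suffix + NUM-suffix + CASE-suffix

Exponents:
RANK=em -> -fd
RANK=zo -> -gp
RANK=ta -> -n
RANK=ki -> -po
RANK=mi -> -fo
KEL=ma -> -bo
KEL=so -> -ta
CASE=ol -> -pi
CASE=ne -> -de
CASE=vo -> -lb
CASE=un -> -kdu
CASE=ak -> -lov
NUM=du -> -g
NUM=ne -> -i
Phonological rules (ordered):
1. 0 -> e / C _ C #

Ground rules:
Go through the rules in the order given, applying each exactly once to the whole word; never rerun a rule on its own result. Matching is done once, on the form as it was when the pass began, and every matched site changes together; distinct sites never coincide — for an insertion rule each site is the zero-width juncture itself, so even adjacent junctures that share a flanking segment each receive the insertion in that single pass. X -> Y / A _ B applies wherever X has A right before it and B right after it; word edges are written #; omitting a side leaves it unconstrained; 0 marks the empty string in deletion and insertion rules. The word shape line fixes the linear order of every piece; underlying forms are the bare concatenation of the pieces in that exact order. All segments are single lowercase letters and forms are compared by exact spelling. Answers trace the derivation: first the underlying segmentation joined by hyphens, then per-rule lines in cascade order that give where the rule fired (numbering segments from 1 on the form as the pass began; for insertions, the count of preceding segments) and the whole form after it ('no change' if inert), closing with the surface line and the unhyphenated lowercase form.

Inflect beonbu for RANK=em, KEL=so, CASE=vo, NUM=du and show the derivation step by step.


underlying: beonbu-fd-ta-g-lb
1. 0 -> e / C _ C #: inserts after position(s) 12: beonbufdtagleb
surface: beonbufdtagleb


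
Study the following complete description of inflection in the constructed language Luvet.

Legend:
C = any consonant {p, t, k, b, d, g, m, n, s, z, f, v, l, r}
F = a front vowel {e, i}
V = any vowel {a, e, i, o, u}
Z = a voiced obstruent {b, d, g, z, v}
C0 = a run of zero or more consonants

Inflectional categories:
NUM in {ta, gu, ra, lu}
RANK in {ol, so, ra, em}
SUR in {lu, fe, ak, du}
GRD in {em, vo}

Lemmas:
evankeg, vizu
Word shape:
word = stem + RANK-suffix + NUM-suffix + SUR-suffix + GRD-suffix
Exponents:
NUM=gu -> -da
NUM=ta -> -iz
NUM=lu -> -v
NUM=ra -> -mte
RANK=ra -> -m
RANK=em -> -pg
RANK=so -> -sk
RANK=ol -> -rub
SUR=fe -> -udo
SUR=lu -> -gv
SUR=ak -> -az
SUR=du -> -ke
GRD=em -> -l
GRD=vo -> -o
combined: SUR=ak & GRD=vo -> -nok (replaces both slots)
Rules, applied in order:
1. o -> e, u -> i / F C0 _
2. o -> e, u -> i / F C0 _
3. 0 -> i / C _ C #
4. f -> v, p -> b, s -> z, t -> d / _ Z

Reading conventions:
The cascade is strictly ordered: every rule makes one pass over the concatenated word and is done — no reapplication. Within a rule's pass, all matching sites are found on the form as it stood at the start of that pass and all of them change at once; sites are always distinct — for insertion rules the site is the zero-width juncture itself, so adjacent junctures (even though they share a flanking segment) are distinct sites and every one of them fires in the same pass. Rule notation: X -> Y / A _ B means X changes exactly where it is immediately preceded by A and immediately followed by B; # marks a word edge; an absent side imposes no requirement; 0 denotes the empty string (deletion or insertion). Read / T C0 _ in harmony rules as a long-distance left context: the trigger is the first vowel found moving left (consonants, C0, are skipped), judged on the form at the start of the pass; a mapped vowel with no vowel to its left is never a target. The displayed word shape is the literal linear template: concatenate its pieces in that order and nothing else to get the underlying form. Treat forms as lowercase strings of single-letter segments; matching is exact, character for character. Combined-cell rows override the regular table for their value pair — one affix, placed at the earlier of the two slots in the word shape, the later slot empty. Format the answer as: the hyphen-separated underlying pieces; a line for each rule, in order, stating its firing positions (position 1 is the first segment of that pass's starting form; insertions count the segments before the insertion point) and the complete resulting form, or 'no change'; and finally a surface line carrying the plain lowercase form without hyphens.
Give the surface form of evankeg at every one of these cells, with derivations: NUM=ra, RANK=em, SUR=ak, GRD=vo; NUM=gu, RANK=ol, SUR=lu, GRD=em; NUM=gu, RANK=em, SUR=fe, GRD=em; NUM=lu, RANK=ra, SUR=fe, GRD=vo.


cell NUM=ra, RANK=em, SUR=ak, GRD=vo:
underlying: evankeg-pg-mte-nok
1. o -> e, u -> i / F C0 _: fires at position(s) 14: evankegpgmtenek
2. o -> e, u -> i / F C0 _: no change
3. 0 -> i / C _ C #: no change
4. f -> v, p -> b, s -> z, t -> d / _ Z: fires at position(s) 8: evankegbgmtenek
surface: evankegbgmtenek

cell NUM=gu, RANK=ol, SUR=lu, GRD=em:
underlying: evankeg-rub-da-gv-l
1. o -> e, u -> i / F C0 _: fires at position(s) 9: evankegribdagvl
2. o -> e, u -> i / F C0 _: no change
3. 0 -> i / C _ C #: inserts after position(s) 14: evankegribdagvil
4. f -> v, p -> b, s -> z, t -> d / _ Z: no change
surface: evankegribdagvil

cell NUM=gu, RANK=em, SUR=fe, GRD=em:
underlying: evankeg-pg-da-udo-l
1. o -> e, u -> i / F C0 _: no change
2. o -> e, u -> i / F C0 _: no change
3. 0 -> i / C _ C #: no change
4. f -> v, p -> b, s -> z, t -> d / _ Z: fires at position(s) 8: evankegbgdaudol
surface: evankegbgdaudol

cell NUM=lu, RANK=ra, SUR=fe, GRD=vo:
underlying: evankeg-m-v-udo-o
1. o -> e, u -> i / F C0 _: fires at position(s) 10: evankegmvidoo
2. o -> e, u -> i / F C0 _: fires at position(s) 12: evankegmvideo
3. 0 -> i / C _ C #: no change
4. f -> v, p -> b, s -> z, t -> d / _ Z: no change
surface: evankegmvideo


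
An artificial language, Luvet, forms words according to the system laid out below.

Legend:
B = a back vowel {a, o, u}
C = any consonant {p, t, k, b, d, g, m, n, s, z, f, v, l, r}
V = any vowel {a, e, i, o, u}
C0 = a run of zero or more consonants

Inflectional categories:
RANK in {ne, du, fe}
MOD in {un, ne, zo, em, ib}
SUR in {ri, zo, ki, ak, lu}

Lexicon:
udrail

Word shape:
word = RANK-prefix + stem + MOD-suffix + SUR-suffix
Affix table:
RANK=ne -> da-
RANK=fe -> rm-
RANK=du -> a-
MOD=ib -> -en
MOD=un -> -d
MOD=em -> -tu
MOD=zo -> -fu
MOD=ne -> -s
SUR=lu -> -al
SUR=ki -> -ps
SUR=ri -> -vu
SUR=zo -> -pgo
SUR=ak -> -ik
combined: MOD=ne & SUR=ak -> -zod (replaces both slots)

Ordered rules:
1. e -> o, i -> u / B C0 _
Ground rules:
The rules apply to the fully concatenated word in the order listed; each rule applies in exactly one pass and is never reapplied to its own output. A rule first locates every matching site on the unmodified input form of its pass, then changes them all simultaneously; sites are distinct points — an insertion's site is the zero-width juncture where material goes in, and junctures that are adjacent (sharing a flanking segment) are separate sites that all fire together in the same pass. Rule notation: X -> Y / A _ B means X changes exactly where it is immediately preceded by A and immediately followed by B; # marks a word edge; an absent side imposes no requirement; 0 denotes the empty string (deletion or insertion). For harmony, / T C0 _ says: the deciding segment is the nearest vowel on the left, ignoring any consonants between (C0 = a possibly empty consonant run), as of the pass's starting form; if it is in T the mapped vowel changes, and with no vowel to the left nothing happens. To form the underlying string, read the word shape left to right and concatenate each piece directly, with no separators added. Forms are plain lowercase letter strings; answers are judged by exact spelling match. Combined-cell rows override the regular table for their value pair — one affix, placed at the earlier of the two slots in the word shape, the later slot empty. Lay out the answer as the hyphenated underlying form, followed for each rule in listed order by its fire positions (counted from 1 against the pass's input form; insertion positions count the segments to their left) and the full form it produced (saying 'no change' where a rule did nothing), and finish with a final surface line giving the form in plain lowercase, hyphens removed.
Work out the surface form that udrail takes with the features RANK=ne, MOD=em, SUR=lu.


underlying: da-udrail-tu-al
1. e -> o, i -> u / B C0 _: fires at position(s) 7: daudraultual
surface: daudraultual


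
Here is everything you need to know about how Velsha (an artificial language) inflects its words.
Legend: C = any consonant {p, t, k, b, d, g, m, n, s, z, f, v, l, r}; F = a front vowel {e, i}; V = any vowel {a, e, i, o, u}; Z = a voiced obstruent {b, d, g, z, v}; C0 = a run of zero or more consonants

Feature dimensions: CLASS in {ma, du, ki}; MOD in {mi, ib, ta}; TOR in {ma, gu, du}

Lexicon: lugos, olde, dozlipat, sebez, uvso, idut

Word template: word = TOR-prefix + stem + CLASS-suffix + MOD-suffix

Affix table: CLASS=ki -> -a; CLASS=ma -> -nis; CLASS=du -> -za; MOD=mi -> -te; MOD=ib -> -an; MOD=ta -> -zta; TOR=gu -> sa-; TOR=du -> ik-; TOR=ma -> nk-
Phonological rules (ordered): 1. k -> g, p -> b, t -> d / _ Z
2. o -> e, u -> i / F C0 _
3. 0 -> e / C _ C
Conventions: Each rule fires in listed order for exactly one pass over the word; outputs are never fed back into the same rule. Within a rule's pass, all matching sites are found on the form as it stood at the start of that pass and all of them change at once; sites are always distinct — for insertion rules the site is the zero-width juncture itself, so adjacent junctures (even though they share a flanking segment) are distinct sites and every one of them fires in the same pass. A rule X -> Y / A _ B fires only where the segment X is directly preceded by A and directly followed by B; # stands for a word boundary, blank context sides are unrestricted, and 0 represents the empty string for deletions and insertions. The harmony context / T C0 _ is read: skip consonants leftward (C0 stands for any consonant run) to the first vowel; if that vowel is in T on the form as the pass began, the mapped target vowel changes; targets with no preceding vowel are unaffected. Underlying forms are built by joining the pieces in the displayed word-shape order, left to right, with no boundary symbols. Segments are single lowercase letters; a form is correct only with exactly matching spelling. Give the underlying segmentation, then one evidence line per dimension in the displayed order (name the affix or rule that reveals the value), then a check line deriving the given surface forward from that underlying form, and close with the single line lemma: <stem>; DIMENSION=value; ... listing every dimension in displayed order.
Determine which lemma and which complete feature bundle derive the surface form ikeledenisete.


underlying: ik-olde-nis-te
CLASS=ma - signalled by the affix -nis
MOD=mi - signalled by the affix -te
TOR=du - signalled by the affix ik-
check: ikoldeniste -> ikoldeniste -> ikeldeniste -> ikeledenisete
lemma: olde; CLASS=ma; MOD=mi; TOR=du


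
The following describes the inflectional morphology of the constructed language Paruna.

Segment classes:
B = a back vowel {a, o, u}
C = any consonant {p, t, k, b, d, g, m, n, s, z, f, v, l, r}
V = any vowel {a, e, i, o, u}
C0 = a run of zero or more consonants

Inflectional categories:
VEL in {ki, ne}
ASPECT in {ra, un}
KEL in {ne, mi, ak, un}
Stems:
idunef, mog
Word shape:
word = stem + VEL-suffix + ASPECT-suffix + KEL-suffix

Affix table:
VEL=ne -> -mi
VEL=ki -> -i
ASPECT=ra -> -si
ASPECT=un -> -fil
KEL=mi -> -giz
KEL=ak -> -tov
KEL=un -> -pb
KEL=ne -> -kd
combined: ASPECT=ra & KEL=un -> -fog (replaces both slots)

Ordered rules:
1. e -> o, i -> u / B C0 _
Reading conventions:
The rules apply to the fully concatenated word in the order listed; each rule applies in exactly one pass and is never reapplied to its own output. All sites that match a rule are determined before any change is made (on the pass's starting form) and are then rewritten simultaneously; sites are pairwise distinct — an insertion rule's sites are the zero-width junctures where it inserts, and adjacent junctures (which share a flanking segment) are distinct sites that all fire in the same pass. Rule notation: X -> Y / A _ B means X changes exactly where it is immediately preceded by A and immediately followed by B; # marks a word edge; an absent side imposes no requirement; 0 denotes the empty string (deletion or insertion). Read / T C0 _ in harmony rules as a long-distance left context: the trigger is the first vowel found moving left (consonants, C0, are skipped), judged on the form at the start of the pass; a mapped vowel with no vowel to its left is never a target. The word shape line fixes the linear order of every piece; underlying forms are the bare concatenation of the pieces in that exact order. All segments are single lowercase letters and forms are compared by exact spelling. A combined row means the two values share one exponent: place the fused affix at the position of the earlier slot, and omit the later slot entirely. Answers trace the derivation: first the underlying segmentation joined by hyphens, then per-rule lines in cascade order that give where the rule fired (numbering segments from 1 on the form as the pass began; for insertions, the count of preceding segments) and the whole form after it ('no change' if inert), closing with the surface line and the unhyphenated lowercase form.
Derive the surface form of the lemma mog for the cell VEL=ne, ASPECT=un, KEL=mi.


underlying: mog-mi-fil-giz
1. e -> o, i -> u / B C0 _: fires at position(s) 5: mogmufilgiz
surface: mogmufilgiz


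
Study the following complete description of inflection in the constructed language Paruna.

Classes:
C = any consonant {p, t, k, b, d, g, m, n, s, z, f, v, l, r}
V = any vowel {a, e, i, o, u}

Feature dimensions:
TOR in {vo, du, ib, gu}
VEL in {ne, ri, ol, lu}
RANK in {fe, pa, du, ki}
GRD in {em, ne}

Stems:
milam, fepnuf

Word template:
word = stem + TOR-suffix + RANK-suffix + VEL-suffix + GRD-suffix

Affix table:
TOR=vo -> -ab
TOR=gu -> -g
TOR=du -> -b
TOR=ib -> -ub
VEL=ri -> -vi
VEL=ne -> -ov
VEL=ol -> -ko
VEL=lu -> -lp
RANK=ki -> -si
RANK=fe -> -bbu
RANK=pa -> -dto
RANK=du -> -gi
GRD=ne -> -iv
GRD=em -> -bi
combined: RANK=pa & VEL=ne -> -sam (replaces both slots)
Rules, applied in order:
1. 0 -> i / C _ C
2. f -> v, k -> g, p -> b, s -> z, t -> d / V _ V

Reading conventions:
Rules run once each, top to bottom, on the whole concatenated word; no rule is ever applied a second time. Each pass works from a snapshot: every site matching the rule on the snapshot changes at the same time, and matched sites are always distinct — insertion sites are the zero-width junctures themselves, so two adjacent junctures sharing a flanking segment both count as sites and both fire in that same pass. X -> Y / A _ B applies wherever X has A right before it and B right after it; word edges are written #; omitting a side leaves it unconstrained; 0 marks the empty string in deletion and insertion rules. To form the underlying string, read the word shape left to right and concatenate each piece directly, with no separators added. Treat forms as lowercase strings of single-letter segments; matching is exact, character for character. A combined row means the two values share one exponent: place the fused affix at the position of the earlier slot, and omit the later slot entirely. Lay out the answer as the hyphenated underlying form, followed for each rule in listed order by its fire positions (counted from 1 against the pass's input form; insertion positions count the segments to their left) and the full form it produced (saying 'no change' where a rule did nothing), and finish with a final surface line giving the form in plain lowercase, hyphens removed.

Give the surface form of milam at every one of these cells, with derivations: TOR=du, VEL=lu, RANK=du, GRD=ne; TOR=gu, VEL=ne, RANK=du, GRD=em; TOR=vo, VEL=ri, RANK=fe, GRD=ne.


cell TOR=du, VEL=lu, RANK=du, GRD=ne:
underlying: milam-b-gi-lp-iv
1. 0 -> i / C _ C: inserts after position(s) 5, 6, 9: milamibigilipiv
2. f -> v, k -> g, p -> b, s -> z, t -> d / V _ V: fires at position(s) 13: milamibigilibiv
surface: milamibigilibiv

cell TOR=gu, VEL=ne, RANK=du, GRD=em:
underlying: milam-g-gi-ov-bi
1. 0 -> i / C _ C: inserts after position(s) 5, 6, 10: milamigigiovibi
2. f -> v, k -> g, p -> b, s -> z, t -> d / V _ V: no change
surface: milamigigiovibi

cell TOR=vo, VEL=ri, RANK=fe, GRD=ne:
underlying: milam-ab-bbu-vi-iv
1. 0 -> i / C _ C: inserts after position(s) 7, 8: milamabibibuviiv
2. f -> v, k -> g, p -> b, s -> z, t -> d / V _ V: no change
surface: milamabibibuviiv


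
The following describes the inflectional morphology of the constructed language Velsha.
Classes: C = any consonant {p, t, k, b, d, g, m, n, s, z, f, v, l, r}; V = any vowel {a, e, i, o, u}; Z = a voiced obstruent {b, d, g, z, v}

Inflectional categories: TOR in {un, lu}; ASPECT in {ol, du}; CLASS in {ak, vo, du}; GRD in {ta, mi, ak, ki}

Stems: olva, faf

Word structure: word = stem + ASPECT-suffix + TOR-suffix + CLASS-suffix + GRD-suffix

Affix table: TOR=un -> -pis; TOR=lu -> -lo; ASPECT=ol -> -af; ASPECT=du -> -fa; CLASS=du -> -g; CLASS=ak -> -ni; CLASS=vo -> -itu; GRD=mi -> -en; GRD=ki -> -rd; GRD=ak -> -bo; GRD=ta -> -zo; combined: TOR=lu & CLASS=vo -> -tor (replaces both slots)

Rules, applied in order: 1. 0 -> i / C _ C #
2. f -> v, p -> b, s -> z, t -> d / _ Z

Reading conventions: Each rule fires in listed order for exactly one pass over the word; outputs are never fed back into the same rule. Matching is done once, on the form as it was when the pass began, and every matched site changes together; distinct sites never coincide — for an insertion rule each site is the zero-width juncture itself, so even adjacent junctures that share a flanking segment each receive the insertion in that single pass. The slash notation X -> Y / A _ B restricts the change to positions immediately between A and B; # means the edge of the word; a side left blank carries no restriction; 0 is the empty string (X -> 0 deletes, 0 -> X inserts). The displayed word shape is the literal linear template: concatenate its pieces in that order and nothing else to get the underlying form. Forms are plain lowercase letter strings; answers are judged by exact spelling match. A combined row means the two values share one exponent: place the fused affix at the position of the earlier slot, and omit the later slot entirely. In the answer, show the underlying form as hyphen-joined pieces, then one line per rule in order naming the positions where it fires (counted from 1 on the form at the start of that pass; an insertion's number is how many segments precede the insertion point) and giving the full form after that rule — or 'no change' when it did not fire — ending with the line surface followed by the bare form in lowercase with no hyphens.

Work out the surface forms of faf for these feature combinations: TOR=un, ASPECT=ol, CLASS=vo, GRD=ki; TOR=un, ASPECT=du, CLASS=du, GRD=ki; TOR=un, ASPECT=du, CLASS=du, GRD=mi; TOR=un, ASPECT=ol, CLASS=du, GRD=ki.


cell TOR=un, ASPECT=ol, CLASS=vo, GRD=ki:
underlying: faf-af-pis-itu-rd
1. 0 -> i / C _ C #: inserts after position(s) 12: fafafpisiturid
2. f -> v, p -> b, s -> z, t -> d / _ Z: no change
surface: fafafpisiturid

cell TOR=un, ASPECT=du, CLASS=du, GRD=ki:
underlying: faf-fa-pis-g-rd
1. 0 -> i / C _ C #: inserts after position(s) 10: faffapisgrid
2. f -> v, p -> b, s -> z, t -> d / _ Z: fires at position(s) 8: faffapizgrid
surface: faffapizgrid

cell TOR=un, ASPECT=du, CLASS=du, GRD=mi:
underlying: faf-fa-pis-g-en
1. 0 -> i / C _ C #: no change
2. f -> v, p -> b, s -> z, t -> d / _ Z: fires at position(s) 8: faffapizgen
surface: faffapizgen

cell TOR=un, ASPECT=ol, CLASS=du, GRD=ki:
underlying: faf-af-pis-g-rd
1. 0 -> i / C _ C #: inserts after position(s) 10: fafafpisgrid
2. f -> v, p -> b, s -> z, t -> d / _ Z: fires at position(s) 8: fafafpizgrid
surface: fafafpizgrid


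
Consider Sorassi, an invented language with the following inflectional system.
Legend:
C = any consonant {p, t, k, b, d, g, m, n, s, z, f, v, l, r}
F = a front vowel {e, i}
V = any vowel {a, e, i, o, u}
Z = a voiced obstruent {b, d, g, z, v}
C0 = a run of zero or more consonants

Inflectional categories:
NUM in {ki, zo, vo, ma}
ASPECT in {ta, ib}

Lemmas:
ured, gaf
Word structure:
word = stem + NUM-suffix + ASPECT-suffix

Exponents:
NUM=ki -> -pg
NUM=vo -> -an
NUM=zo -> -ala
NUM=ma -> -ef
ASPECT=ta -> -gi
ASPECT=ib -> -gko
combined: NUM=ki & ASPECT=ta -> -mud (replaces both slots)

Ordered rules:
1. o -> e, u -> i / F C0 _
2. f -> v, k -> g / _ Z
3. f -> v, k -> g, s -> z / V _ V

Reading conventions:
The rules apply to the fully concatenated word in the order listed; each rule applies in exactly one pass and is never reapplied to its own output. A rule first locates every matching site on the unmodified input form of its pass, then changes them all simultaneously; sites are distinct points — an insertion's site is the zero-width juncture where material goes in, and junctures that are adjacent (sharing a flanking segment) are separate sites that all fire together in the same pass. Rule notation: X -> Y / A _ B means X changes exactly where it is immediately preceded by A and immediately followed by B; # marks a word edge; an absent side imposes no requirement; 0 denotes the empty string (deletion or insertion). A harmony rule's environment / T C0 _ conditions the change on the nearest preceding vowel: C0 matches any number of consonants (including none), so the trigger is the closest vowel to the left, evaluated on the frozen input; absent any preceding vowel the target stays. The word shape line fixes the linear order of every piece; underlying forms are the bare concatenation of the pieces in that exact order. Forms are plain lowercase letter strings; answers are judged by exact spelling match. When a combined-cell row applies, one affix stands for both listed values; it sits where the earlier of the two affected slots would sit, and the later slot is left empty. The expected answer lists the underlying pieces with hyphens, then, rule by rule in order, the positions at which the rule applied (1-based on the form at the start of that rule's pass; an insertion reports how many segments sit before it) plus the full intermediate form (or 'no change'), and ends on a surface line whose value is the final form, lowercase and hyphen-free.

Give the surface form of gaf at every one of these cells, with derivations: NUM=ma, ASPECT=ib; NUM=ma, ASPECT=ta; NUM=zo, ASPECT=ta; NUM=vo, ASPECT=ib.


cell NUM=ma, ASPECT=ib:
underlying: gaf-ef-gko
1. o -> e, u -> i / F C0 _: fires at position(s) 8: gafefgke
2. f -> v, k -> g / _ Z: fires at position(s) 5: gafevgke
3. f -> v, k -> g, s -> z / V _ V: fires at position(s) 3: gavevgke
surface: gavevgke

cell NUM=ma, ASPECT=ta:
underlying: gaf-ef-gi
1. o -> e, u -> i / F C0 _: no change
2. f -> v, k -> g / _ Z: fires at position(s) 5: gafevgi
3. f -> v, k -> g, s -> z / V _ V: fires at position(s) 3: gavevgi
surface: gavevgi

cell NUM=zo, ASPECT=ta:
underlying: gaf-ala-gi
1. o -> e, u -> i / F C0 _: no change
2. f -> v, k -> g / _ Z: no change
3. f -> v, k -> g, s -> z / V _ V: fires at position(s) 3: gavalagi
surface: gavalagi

cell NUM=vo, ASPECT=ib:
underlying: gaf-an-gko
1. o -> e, u -> i / F C0 _: no change
2. f -> v, k -> g / _ Z: no change
3. f -> v, k -> g, s -> z / V _ V: fires at position(s) 3: gavangko
surface: gavangko


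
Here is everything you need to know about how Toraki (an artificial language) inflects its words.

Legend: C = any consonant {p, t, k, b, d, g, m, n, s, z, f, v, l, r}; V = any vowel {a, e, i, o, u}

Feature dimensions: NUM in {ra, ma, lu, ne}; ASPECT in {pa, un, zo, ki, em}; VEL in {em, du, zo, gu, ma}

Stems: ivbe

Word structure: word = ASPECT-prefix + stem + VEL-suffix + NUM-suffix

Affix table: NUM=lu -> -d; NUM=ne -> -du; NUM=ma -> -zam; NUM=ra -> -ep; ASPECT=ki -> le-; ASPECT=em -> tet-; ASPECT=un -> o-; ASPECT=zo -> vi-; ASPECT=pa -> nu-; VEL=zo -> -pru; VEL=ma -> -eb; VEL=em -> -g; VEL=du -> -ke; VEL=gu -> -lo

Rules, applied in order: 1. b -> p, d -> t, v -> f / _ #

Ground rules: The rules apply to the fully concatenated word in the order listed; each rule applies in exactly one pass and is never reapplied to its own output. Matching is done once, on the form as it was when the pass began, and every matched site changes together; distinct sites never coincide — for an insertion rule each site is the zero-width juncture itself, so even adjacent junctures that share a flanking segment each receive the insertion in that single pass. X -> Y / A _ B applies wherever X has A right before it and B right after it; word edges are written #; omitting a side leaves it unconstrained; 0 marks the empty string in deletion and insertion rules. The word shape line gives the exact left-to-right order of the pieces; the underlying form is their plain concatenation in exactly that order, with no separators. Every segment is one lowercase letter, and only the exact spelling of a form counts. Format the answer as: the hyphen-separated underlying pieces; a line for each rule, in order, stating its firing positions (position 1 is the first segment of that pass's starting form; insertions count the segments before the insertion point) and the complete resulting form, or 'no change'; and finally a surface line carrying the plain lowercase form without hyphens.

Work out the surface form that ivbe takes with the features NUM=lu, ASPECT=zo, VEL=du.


underlying: vi-ivbe-ke-d
1. b -> p, d -> t, v -> f / _ #: fires at position(s) 9: viivbeket
surface: viivbeket


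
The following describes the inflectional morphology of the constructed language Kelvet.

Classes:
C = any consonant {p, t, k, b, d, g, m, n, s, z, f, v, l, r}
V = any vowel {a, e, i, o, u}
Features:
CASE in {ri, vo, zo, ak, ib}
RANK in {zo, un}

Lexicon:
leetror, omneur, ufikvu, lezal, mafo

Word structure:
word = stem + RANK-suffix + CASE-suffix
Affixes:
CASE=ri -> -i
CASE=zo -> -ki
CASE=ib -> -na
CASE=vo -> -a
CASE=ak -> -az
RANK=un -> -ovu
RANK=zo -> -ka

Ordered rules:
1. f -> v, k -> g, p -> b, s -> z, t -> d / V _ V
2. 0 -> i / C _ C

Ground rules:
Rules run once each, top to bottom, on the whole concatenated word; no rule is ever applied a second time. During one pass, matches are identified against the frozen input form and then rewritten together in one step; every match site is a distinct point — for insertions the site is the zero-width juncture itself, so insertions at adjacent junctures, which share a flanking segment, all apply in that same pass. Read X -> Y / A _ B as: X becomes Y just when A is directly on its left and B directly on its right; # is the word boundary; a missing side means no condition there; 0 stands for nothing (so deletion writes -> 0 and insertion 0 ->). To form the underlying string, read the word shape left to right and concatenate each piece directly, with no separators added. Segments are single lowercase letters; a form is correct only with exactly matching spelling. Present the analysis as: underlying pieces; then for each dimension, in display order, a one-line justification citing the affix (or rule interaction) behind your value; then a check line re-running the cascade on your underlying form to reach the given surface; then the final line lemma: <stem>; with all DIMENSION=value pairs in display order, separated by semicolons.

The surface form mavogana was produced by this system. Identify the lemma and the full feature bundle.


underlying: mafo-ka-na
CASE=ib - signalled by the affix -na
RANK=zo - signalled by the affix -ka
check: mafokana -> mavogana -> mavogana
lemma: mafo; CASE=ib; RANK=zo


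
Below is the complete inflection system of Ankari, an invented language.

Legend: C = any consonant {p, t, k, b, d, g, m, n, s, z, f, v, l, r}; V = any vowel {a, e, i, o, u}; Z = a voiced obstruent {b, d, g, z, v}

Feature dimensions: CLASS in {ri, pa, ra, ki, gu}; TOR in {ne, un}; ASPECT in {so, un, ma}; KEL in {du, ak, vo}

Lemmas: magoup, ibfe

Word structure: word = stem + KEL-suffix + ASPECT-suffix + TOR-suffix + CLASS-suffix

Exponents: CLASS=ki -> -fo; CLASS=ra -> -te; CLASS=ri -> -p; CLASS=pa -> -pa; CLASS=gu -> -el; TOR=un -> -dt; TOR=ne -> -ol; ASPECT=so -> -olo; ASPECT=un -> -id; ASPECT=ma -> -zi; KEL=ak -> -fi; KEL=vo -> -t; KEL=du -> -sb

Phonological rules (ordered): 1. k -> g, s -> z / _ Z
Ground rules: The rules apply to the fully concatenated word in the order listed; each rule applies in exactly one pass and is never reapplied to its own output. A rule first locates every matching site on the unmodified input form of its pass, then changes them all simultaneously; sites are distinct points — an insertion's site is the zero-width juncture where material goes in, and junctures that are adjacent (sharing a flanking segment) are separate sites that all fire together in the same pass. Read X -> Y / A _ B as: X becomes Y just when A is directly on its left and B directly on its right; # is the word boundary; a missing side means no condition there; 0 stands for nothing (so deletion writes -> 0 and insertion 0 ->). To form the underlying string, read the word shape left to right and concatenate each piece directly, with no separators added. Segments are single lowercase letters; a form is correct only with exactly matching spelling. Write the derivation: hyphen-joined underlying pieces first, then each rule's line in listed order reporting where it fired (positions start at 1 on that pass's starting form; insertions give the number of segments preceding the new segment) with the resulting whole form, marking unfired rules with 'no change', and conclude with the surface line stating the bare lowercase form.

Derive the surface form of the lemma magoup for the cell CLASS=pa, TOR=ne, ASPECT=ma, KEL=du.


underlying: magoup-sb-zi-ol-pa
1. k -> g, s -> z / _ Z: fires at position(s) 7: magoupzbziolpa
surface: magoupzbziolpa


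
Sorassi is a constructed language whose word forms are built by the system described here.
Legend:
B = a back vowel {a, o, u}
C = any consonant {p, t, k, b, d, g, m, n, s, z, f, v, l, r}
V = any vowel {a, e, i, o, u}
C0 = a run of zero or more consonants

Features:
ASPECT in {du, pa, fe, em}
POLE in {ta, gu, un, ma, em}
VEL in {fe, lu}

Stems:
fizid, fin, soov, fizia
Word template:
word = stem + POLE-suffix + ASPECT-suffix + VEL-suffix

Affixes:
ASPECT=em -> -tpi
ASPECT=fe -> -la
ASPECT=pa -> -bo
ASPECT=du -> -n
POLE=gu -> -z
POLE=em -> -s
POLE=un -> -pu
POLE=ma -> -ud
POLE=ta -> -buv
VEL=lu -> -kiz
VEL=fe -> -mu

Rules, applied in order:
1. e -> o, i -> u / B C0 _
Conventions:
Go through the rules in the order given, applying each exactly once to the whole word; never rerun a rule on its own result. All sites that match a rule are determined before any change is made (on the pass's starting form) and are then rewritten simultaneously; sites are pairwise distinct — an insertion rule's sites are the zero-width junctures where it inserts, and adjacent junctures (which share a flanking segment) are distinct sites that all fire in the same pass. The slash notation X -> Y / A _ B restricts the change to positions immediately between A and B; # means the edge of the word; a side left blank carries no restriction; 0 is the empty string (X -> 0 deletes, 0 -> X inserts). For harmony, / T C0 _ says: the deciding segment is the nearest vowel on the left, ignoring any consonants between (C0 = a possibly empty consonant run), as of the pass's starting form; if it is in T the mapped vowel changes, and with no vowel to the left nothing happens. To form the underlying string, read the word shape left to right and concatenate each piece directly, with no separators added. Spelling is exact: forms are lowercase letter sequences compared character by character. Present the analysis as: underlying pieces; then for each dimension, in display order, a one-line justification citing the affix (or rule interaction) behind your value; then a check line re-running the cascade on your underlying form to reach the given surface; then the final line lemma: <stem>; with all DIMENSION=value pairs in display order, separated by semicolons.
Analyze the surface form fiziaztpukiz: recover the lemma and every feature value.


underlying: fizia-z-tpi-kiz
ASPECT=em - signalled by the affix -tpi
POLE=gu - signalled by the affix -z
VEL=lu - signalled by the affix -kiz
check: fiziaztpikiz -> fiziaztpukiz
lemma: fizia; ASPECT=em; POLE=gu; VEL=lu


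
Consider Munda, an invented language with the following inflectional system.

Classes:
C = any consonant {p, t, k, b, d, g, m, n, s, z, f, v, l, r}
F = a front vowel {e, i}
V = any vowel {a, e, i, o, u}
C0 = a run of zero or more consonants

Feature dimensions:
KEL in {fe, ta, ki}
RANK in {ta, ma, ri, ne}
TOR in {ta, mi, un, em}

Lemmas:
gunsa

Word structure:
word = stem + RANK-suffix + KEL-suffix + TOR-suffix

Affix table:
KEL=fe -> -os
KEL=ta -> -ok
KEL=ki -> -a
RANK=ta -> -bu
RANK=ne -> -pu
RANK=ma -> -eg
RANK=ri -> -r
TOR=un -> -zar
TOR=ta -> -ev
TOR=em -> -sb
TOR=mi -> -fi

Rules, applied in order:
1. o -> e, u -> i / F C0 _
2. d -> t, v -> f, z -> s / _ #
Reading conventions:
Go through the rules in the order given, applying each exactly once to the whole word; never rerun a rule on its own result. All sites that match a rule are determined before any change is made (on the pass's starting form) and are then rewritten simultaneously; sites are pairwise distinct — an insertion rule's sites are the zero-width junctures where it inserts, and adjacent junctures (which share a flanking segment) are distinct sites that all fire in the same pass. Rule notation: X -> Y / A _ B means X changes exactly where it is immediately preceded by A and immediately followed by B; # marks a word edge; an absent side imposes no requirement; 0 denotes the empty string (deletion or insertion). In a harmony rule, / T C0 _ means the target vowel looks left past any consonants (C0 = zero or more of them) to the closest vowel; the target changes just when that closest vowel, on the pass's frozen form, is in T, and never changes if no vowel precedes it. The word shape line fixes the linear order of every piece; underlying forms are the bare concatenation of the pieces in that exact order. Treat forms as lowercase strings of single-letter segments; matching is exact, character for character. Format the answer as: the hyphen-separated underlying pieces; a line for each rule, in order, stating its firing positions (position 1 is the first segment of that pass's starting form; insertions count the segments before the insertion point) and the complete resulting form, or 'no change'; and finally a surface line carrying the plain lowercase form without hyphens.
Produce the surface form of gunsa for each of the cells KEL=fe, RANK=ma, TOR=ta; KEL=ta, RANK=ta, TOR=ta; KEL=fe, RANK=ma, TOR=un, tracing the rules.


cell KEL=fe, RANK=ma, TOR=ta:
underlying: gunsa-eg-os-ev
1. o -> e, u -> i / F C0 _: fires at position(s) 8: gunsaegesev
2. d -> t, v -> f, z -> s / _ #: fires at position(s) 11: gunsaegesef
surface: gunsaegesef

cell KEL=ta, RANK=ta, TOR=ta:
underlying: gunsa-bu-ok-ev
1. o -> e, u -> i / F C0 _: no change
2. d -> t, v -> f, z -> s / _ #: fires at position(s) 11: gunsabuokef
surface: gunsabuokef

cell KEL=fe, RANK=ma, TOR=un:
underlying: gunsa-eg-os-zar
1. o -> e, u -> i / F C0 _: fires at position(s) 8: gunsaegeszar
2. d -> t, v -> f, z -> s / _ #: no change
surface: gunsaegeszar
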